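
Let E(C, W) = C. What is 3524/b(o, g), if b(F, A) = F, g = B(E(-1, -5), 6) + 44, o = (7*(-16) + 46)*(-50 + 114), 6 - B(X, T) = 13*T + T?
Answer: -881/1056 ≈ -0.83428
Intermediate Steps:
B(X, T) = 6 - 14*T (B(X, T) = 6 - (13*T + T) = 6 - 14*T)
o = -4224 (o = (-112 + 46)*64 = -66*64 = -4224)
g = -34 (g = (6 - 14*6) + 44 = (6 - 84) + 44 = -78 + 44 = -34)
3524/b(o, g) = 3524/(-4224) = 3524*(-1/4224) = -881/1056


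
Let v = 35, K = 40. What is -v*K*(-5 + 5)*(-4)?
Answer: 0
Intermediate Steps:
-v*K*(-5 + 5)*(-4) = -35*40*(-5 + 5)*(-4) = -1400*0*(-4) = -1400*0 = -1*0 = 0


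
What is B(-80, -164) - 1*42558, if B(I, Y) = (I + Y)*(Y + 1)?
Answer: -2786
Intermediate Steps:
B(I, Y) = (1 + Y)*(I + Y) (B(I, Y) = (I + Y)*(1 + Y) = (1 + Y)*(I + Y))
B(-80, -164) - 1*42558 = (-80 - 164 + (-164)**2 - 80*(-164)) - 1*42558 = (-80 - 164 + 26896 + 13120) - 42558 = 39772 - 42558 = -2786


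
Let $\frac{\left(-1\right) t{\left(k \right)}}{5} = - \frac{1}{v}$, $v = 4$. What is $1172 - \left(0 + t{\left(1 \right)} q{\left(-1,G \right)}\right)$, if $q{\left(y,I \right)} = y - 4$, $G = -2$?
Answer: $\frac{4713}{4} \approx 1178.3$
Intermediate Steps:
$t{\left(k \right)} = \frac{5}{4}$ ($t{\left(k \right)} = - 5 \left(- \frac{1}{4}\right) = - 5 \left(\left(-1\right) \frac{1}{4}\right) = \left(-5\right) \left(- \frac{1}{4}\right) = \frac{5}{4}$)
$q{\left(y,I \right)} = -4 + y$ ($q{\left(y,I \right)} = y - 4 = -4 + y$)
$1172 - \left(0 + t{\left(1 \right)} q{\left(-1,G \right)}\right) = 1172 - \left(0 + \frac{5 \left(-4 - 1\right)}{4}\right) = 1172 - \left(0 + \frac{5}{4} \left(-5\right)\right) = 1172 - \left(0 - \frac{25}{4}\right) = 1172 - - \frac{25}{4} = 1172 + \frac{25}{4} = \frac{4713}{4}$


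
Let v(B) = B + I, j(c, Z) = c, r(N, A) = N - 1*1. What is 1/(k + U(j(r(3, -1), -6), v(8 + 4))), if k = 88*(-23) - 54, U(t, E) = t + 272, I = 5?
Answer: -1/1804 ≈ -0.00055432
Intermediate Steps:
r(N, A) = -1 + N (r(N, A) = N - 1 = -1 + N)
v(B) = 5 + B (v(B) = B + 5 = 5 + B)
U(t, E) = 272 + t
k = -2078 (k = -2024 - 54 = -2078)
1/(k + U(j(r(3, -1), -6), v(8 + 4))) = 1/(-2078 + (272 + (-1 + 3))) = 1/(-2078 + (272 + 2)) = 1/(-2078 + 274) = 1/(-1804) = -1/1804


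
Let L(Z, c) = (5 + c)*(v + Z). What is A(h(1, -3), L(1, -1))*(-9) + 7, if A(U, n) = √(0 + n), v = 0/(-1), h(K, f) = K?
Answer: -11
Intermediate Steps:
v = 0 (v = 0*(-1) = 0)
L(Z, c) = Z*(5 + c) (L(Z, c) = (5 + c)*(0 + Z) = (5 + c)*Z = Z*(5 + c))
A(U, n) = √n
A(h(1, -3), L(1, -1))*(-9) + 7 = √(1*(5 - 1))*(-9) + 7 = √(1*4)*(-9) + 7 = √4*(-9) + 7 = 2*(-9) + 7 = -18 + 7 = -11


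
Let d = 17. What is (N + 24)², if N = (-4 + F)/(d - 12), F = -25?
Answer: 8281/25 ≈ 331.24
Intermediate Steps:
N = -29/5 (N = (-4 - 25)/(17 - 12) = -29/5 ≈ -5.8000)
(N + 24)² = (-29/5 + 24)² = (91/5)² = 8281/25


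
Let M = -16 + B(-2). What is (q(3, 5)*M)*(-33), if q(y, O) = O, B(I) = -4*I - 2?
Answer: 1650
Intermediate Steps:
B(I) = -2 - 4*I
M = -10 (M = -16 + (-2 - 4*(-2)) = -16 + (-2 + 8) = -16 + 6 = -10)
(q(3, 5)*M)*(-33) = (5*(-10))*(-33) = -50*(-33) = 1650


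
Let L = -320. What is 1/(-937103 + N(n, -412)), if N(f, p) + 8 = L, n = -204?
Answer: -1/937431 ≈ -1.0667e-6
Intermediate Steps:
N(f, p) = -328 (N(f, p) = -8 - 320 = -328)
1/(-937103 + N(n, -412)) = 1/(-937103 - 328) = 1/(-937431) = -1/937431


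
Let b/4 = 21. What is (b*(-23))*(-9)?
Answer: 17388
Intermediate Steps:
b = 84 (b = 4*21 = 84)
(b*(-23))*(-9) = (84*(-23))*(-9) = -1932*(-9) = 17388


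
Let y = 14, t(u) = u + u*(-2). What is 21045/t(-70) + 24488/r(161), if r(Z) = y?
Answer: 28697/14 ≈ 2049.8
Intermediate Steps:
t(u) = -u (t(u) = u - 2*u = -u)
r(Z) = 14
21045/t(-70) + 24488/r(161) = 21045/((-1*(-70))) + 24488/14 = 21045/70 + 24488*(1/14) = 21045*(1/70) + 12244/7 = 4209/14 + 12244/7 = 28697/14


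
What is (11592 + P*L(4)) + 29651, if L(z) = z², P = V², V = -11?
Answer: 43179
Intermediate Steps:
P = 121 (P = (-11)² = 121)
(11592 + P*L(4)) + 29651 = (11592 + 121*4²) + 29651 = (11592 + 121*16) + 29651 = (11592 + 1936) + 29651 = 13528 + 29651 = 43179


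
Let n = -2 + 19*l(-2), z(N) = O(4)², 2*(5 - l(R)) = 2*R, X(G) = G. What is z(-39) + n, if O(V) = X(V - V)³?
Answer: 131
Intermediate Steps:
l(R) = 5 - R
O(V) = 0 (O(V) = (V - V)³ = 0³ = 0)
z(N) = 0 (z(N) = 0² = 0)
n = 131 (n = -2 + 19*(5 - 1*(-2)) = -2 + 19*(5 + 2) = -2 + 19*7 = -2 + 133 = 131)
z(-39) + n = 0 + 131 = 131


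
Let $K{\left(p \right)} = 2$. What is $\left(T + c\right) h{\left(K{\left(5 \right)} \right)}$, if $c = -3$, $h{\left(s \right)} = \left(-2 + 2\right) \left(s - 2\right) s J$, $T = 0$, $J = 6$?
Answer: $0$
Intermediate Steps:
$h{\left(s \right)} = 0$ ($h{\left(s \right)} = \left(-2 + 2\right) \left(s - 2\right) s 6 = 0 \left(-2 + s\right) s 6 = 0 s 6 = 0 \cdot 6 = 0$)
$\left(T + c\right) h{\left(K{\left(5 \right)} \right)} = \left(0 - 3\right) 0 = \left(-3\right) 0 = 0$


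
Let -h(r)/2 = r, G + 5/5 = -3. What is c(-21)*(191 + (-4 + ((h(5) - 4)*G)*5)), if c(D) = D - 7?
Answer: -13076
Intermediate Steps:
G = -4 (G = -1 - 3 = -4)
h(r) = -2*r
c(D) = -7 + D
c(-21)*(191 + (-4 + ((h(5) - 4)*G)*5)) = (-7 - 21)*(191 + (-4 + ((-2*5 - 4)*(-4))*5)) = -28*(191 + (-4 + ((-10 - 4)*(-4))*5)) = -28*(191 + (-4 - 14*(-4)*5)) = -28*(191 + (-4 + 56*5)) = -28*(191 + (-4 + 280)) = -28*(191 + 276) = -28*467 = -13076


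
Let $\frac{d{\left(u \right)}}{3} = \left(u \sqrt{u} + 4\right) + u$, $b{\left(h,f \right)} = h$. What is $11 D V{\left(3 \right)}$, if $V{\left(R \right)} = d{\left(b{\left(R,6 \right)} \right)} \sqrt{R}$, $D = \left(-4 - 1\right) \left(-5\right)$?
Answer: $7425 + 5775 \sqrt{3} \approx 17428.0$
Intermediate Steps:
$D = 25$ ($D = \left(-5\right) \left(-5\right) = 25$)
$d{\left(u \right)} = 12 + 3 u + 3 u^{\frac{3}{2}}$ ($d{\left(u \right)} = 3 \left(\left(u \sqrt{u} + 4\right) + u\right) = 3 \left(\left(u^{\frac{3}{2}} + 4\right) + u\right) = 3 \left(\left(4 + u^{\frac{3}{2}}\right) + u\right) = 3 \left(4 + u + u^{\frac{3}{2}}\right) = 12 + 3 u + 3 u^{\frac{3}{2}}$)
$V{\left(R \right)} = \sqrt{R} \left(12 + 3 R + 3 R^{\frac{3}{2}}\right)$ ($V{\left(R \right)} = \left(12 + 3 R + 3 R^{\frac{3}{2}}\right) \sqrt{R} = \sqrt{R} \left(12 + 3 R + 3 R^{\frac{3}{2}}\right)$)
$11 D V{\left(3 \right)} = 11 \cdot 25 \cdot 3 \sqrt{3} \left(4 + 3 + 3^{\frac{3}{2}}\right) = 275 \cdot 3 \sqrt{3} \left(4 + 3 + 3 \sqrt{3}\right) = 275 \cdot 3 \sqrt{3} \left(7 + 3 \sqrt{3}\right) = 825 \sqrt{3} \left(7 + 3 \sqrt{3}\right)$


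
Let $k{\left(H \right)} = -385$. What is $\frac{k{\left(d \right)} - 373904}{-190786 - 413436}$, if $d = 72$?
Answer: $\frac{374289}{604222} \approx 0.61946$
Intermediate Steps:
$\frac{k{\left(d \right)} - 373904}{-190786 - 413436} = \frac{-385 - 373904}{-190786 - 413436} = - \frac{374289}{-604222} = \left(-374289\right) \left(- \frac{1}{604222}\right) = \frac{374289}{604222}$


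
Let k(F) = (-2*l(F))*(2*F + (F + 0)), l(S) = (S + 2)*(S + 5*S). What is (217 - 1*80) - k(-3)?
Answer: -187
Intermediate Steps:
l(S) = 6*S*(2 + S) (l(S) = (2 + S)*(6*S) = 6*S*(2 + S))
k(F) = -36*F²*(2 + F) (k(F) = (-12*F*(2 + F))*(2*F + (F + 0)) = (-12*F*(2 + F))*(2*F + F) = (-12*F*(2 + F))*(3*F) = -36*F²*(2 + F))
(217 - 1*80) - k(-3) = (217 - 1*80) - 36*(-3)²*(-2 - 1*(-3)) = (217 - 80) - 36*9*(-2 + 3) = 137 - 36*9 = 137 - 1*324 = 137 - 324 = -187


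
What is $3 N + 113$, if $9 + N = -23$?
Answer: $17$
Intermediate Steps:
$N = -32$ ($N = -9 - 23 = -32$)
$3 N + 113 = 3 \left(-32\right) + 113 = -96 + 113 = 17$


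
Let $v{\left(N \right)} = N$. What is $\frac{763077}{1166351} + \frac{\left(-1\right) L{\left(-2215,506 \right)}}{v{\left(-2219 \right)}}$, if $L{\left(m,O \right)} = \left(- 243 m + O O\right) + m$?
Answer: $\frac{31914491001}{89245961} \approx 357.6$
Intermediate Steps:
$L{\left(m,O \right)} = O^{2} - 242 m$ ($L{\left(m,O \right)} = \left(- 243 m + O^{2}\right) + m = \left(O^{2} - 243 m\right) + m = O^{2} - 242 m$)
$\frac{763077}{1166351} + \frac{\left(-1\right) L{\left(-2215,506 \right)}}{v{\left(-2219 \right)}} = \frac{763077}{1166351} + \frac{\left(-1\right) \left(506^{2} - -536030\right)}{-2219} = 763077 \cdot \frac{1}{1166351} + - (256036 + 536030) \left(- \frac{1}{2219}\right) = \frac{26313}{40219} + \left(-1\right) 792066 \left(- \frac{1}{2219}\right) = \frac{26313}{40219} - - \frac{792066}{2219} = \frac{26313}{40219} + \frac{792066}{2219} = \frac{31914491001}{89245961}$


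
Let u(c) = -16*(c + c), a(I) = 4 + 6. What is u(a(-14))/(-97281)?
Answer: 320/97281 ≈ 0.0032894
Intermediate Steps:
a(I) = 10
u(c) = -32*c
u(a(-14))/(-97281) = -32*10/(-97281) = -320*(-1/97281) = 320/97281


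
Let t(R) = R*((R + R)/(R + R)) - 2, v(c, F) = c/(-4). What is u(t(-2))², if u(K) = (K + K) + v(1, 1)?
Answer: 1089/16 ≈ 68.063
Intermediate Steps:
v(c, F) = -c/4 (v(c, F) = c*(-¼) = -c/4)
t(R) = -2 + R (t(R) = R*((2*R)/((2*R))) - 2 = R*((2*R)*(1/(2*R))) - 2 = R*1 - 2 = R - 2 = -2 + R)
u(K) = -¼ + 2*K (u(K) = (K + K) - ¼*1 = 2*K - ¼ = -¼ + 2*K)
u(t(-2))² = (-¼ + 2*(-2 - 2))² = (-¼ + 2*(-4))² = (-¼ - 8)² = (-33/4)² = 1089/16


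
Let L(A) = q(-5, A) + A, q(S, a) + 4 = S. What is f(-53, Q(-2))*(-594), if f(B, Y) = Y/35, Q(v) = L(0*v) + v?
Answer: 6534/35 ≈ 186.69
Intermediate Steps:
q(S, a) = -4 + S
L(A) = -9 + A (L(A) = (-4 - 5) + A = -9 + A)
Q(v) = -9 + v (Q(v) = (-9 + 0*v) + v = (-9 + 0) + v = -9 + v)
f(B, Y) = Y/35 (f(B, Y) = Y*(1/35) = Y/35)
f(-53, Q(-2))*(-594) = ((-9 - 2)/35)*(-594) = ((1/35)*(-11))*(-594) = -11/35*(-594) = 6534/35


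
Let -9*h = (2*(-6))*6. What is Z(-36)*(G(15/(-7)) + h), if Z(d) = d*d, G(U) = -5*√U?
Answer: 10368 - 6480*I*√105/7 ≈ 10368.0 - 9485.8*I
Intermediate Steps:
Z(d) = d²
h = 8 (h = -2*(-6)*6/9 = -(-4)*6/3 = -⅑*(-72) = 8)
Z(-36)*(G(15/(-7)) + h) = (-36)²*(-5*√15*(I*√7/7) + 8) = 1296*(-5*I*√105/7 + 8) = 1296*(8 - 5*I*√105/7) = 10368 - 6480*I*√105/7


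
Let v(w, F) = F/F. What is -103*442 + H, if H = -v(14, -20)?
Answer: -45527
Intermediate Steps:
v(w, F) = 1
H = -1 (H = -1*1 = -1)
-103*442 + H = -103*442 - 1 = -45526 - 1 = -45527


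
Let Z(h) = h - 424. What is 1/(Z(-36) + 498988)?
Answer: 1/498528 ≈ 2.0059e-6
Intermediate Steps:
Z(h) = -424 + h
1/(Z(-36) + 498988) = 1/((-424 - 36) + 498988) = 1/(-460 + 498988) = 1/498528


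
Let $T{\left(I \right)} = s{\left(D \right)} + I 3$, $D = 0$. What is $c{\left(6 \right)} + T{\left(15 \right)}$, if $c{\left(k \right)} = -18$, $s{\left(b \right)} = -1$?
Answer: $26$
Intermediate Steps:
$T{\left(I \right)} = -1 + 3 I$ ($T{\left(I \right)} = -1 + I 3 = -1 + 3 I$)
$c{\left(6 \right)} + T{\left(15 \right)} = -18 + \left(-1 + 3 \cdot 15\right) = -18 + \left(-1 + 45\right) = -18 + 44 = 26$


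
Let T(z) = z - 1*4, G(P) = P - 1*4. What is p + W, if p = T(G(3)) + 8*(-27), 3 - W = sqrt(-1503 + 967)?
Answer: -218 - 2*I*sqrt(134) ≈ -218.0 - 23.152*I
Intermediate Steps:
G(P) = -4 + P (G(P) = P - 4 = -4 + P)
W = 3 - 2*I*sqrt(134) (W = 3 - sqrt(-1503 + 967) = 3 - sqrt(-536) = 3 - 2*I*sqrt(134) ≈ 3.0 - 23.152*I)
T(z) = -4 + z (T(z) = z - 4 = -4 + z)
p = -221 (p = (-4 + (-4 + 3)) + 8*(-27) = (-4 - 1) - 216 = -5 - 216 = -221)
p + W = -221 + (3 - 2*I*sqrt(134)) = -218 - 2*I*sqrt(134)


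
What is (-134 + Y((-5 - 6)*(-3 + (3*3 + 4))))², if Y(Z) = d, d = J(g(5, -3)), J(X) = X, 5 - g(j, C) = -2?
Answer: 16129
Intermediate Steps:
g(j, C) = 7 (g(j, C) = 5 - 1*(-2) = 5 + 2 = 7)
d = 7
Y(Z) = 7
(-134 + Y((-5 - 6)*(-3 + (3*3 + 4))))² = (-134 + 7)² = (-127)² = 16129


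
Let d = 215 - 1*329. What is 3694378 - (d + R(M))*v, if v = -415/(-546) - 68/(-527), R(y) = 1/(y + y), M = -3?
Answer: 375196560733/101556 ≈ 3.6945e+6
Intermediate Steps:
R(y) = 1/(2*y)
v = 15049/16926 (v = -415*(-1/546) - 68*(-1/527) = 415/546 + 4/31 = 15049/16926 ≈ 0.88911)
d = -114 (d = 215 - 329 = -114)
3694378 - (d + R(M))*v = 3694378 - (-114 + (1/2)/(-3))*15049/16926 = 3694378 - (-114 + (1/2)*(-1/3))*15049/16926 = 3694378 - (-114 - 1/6)*15049/16926 = 3694378 - (-685)*15049/(6*16926) = 3694378 - 1*(-10308565/101556) = 3694378 + 10308565/101556 = 375196560733/101556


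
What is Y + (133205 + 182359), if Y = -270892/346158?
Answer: 54617366110/173079 ≈ 3.1556e+5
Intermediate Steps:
Y = -135446/173079 (Y = -270892*1/346158 = -135446/173079 ≈ -0.78257)
Y + (133205 + 182359) = -135446/173079 + (133205 + 182359) = -135446/173079 + 315564 = 54617366110/173079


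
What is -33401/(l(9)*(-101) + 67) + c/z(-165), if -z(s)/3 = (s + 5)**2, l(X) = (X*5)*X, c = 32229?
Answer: 208171483/522726400 ≈ 0.39824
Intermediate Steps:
l(X) = 5*X**2 (l(X) = (5*X)*X = 5*X**2)
z(s) = -3*(5 + s)**2 (z(s) = -3*(s + 5)**2 = -3*(5 + s)**2)
-33401/(l(9)*(-101) + 67) + c/z(-165) = -33401/((5*9**2)*(-101) + 67) + 32229/((-3*(5 - 165)**2)) = -33401/((5*81)*(-101) + 67) + 32229/((-3*(-160)**2)) = -33401/(405*(-101) + 67) + 32229/((-3*25600)) = -33401/(-40905 + 67) + 32229/(-76800) = -33401/(-40838) + 32229*(-1/76800) = -33401*(-1/40838) - 10743/25600 = 33401/40838 - 10743/25600 = 208171483/522726400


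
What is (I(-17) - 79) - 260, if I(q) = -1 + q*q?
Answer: -51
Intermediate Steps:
I(q) = -1 + q**2
(I(-17) - 79) - 260 = ((-1 + (-17)**2) - 79) - 260 = ((-1 + 289) - 79) - 260 = (288 - 79) - 260 = 209 - 260 = -51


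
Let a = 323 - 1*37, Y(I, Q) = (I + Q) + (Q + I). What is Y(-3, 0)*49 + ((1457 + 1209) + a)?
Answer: 2658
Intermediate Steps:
Y(I, Q) = 2*I + 2*Q (Y(I, Q) = (I + Q) + (I + Q) = 2*I + 2*Q)
a = 286 (a = 323 - 37 = 286)
Y(-3, 0)*49 + ((1457 + 1209) + a) = (2*(-3) + 2*0)*49 + ((1457 + 1209) + 286) = (-6 + 0)*49 + (2666 + 286) = -6*49 + 2952 = -294 + 2952 = 2658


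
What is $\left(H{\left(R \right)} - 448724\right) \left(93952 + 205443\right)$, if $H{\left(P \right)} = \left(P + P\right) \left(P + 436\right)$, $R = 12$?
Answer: $-131126626940$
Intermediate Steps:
$H{\left(P \right)} = 2 P \left(436 + P\right)$
$\left(H{\left(R \right)} - 448724\right) \left(93952 + 205443\right) = \left(2 \cdot 12 \left(436 + 12\right) - 448724\right) \left(93952 + 205443\right) = \left(2 \cdot 12 \cdot 448 - 448724\right) 299395 = \left(10752 - 448724\right) 299395 = \left(-437972\right) 299395 = -131126626940$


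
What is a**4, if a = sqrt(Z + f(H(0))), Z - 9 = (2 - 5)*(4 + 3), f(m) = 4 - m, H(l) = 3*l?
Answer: 64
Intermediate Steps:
Z = -12 (Z = 9 + (2 - 5)*(4 + 3) = 9 - 3*7 = 9 - 21 = -12)
a = 2*I*sqrt(2) (a = sqrt(-12 + (4 - 3*0)) = sqrt(-12 + (4 - 1*0)) = sqrt(-12 + (4 + 0)) = sqrt(-12 + 4) = sqrt(-8) = 2*I*sqrt(2) ≈ 2.8284*I)
a**4 = (2*I*sqrt(2))**4 = 64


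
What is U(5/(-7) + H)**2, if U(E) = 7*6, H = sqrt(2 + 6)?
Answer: 1764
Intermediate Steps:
H = 2*sqrt(2) (H = sqrt(8) = 2*sqrt(2) ≈ 2.8284)
U(E) = 42
U(5/(-7) + H)**2 = 42**2 = 1764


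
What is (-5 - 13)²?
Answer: 324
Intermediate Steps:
(-5 - 13)² = (-18)² = 324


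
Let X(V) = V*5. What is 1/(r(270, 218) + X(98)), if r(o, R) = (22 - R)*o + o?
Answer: -1/52160 ≈ -1.9172e-5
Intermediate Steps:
r(o, R) = o + o*(22 - R) (r(o, R) = o*(22 - R) + o = o + o*(22 - R))
X(V) = 5*V
1/(r(270, 218) + X(98)) = 1/(270*(23 - 1*218) + 5*98) = 1/(270*(23 - 218) + 490) = 1/(270*(-195) + 490) = 1/(-52650 + 490) = 1/(-52160) = -1/52160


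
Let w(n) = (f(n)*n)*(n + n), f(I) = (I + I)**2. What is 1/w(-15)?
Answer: 1/405000 ≈ 2.4691e-6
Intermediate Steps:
f(I) = 4*I**2 (f(I) = (2*I)**2 = 4*I**2)
w(n) = 8*n**4 (w(n) = ((4*n**2)*n)*(n + n) = (4*n**3)*(2*n) = 8*n**4)
1/w(-15) = 1/(8*(-15)**4) = 1/(8*50625) = 1/405000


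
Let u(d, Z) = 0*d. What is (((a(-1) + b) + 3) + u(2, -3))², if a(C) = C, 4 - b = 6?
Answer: 0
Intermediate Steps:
b = -2 (b = 4 - 1*6 = 4 - 6 = -2)
u(d, Z) = 0
(((a(-1) + b) + 3) + u(2, -3))² = (((-1 - 2) + 3) + 0)² = ((-3 + 3) + 0)² = (0 + 0)² = 0² = 0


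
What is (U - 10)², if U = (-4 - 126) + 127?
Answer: 169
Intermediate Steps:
U = -3 (U = -130 + 127 = -3)
(U - 10)² = (-3 - 10)² = (-13)² = 169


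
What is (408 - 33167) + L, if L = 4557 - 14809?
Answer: -43011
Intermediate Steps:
L = -10252
(408 - 33167) + L = (408 - 33167) - 10252 = -32759 - 10252 = -43011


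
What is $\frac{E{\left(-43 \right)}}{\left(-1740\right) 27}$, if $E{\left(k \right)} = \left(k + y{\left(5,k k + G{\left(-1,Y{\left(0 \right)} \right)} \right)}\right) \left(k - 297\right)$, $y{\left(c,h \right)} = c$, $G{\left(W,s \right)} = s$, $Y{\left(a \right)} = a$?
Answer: $- \frac{646}{2349} \approx -0.27501$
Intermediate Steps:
$E{\left(k \right)} = \left(-297 + k\right) \left(5 + k\right)$ ($E{\left(k \right)} = \left(k + 5\right) \left(k - 297\right) = \left(5 + k\right) \left(-297 + k\right) = \left(-297 + k\right) \left(5 + k\right)$)
$\frac{E{\left(-43 \right)}}{\left(-1740\right) 27} = \frac{-1485 + \left(-43\right)^{2} - -12556}{\left(-1740\right) 27} = \frac{-1485 + 1849 + 12556}{-46980} = 12920 \left(- \frac{1}{46980}\right) = - \frac{646}{2349}$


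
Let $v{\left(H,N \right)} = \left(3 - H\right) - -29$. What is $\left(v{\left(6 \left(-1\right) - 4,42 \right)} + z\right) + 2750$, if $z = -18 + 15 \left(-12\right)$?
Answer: $2594$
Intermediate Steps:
$z = -198$ ($z = -18 - 180 = -198$)
$v{\left(H,N \right)} = 32 - H$ ($v{\left(H,N \right)} = \left(3 - H\right) + 29 = 32 - H$)
$\left(v{\left(6 \left(-1\right) - 4,42 \right)} + z\right) + 2750 = \left(\left(32 - \left(6 \left(-1\right) - 4\right)\right) - 198\right) + 2750 = \left(\left(32 - \left(-6 - 4\right)\right) - 198\right) + 2750 = \left(\left(32 - -10\right) - 198\right) + 2750 = \left(\left(32 + 10\right) - 198\right) + 2750 = \left(42 - 198\right) + 2750 = -156 + 2750 = 2594$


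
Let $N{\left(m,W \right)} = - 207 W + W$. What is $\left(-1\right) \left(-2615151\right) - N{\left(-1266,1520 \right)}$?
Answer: $2928271$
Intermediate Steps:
$N{\left(m,W \right)} = - 206 W$
$\left(-1\right) \left(-2615151\right) - N{\left(-1266,1520 \right)} = \left(-1\right) \left(-2615151\right) - \left(-206\right) 1520 = 2615151 - -313120 = 2615151 + 313120 = 2928271$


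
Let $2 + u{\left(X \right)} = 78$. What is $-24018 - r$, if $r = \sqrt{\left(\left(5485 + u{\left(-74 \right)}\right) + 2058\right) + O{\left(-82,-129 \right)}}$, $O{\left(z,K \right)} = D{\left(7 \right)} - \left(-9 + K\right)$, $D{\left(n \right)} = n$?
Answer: $-24018 - 2 \sqrt{1941} \approx -24106.0$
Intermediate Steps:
$u{\left(X \right)} = 76$ ($u{\left(X \right)} = -2 + 78 = 76$)
$O{\left(z,K \right)} = 16 - K$ ($O{\left(z,K \right)} = 7 - \left(-9 + K\right) = 16 - K$)
$r = 2 \sqrt{1941}$ ($r = \sqrt{\left(\left(5485 + 76\right) + 2058\right) + \left(16 - -129\right)} = \sqrt{\left(5561 + 2058\right) + \left(16 + 129\right)} = \sqrt{7619 + 145} = \sqrt{7764} = 2 \sqrt{1941} \approx 88.114$)
$-24018 - r = -24018 - 2 \sqrt{1941}$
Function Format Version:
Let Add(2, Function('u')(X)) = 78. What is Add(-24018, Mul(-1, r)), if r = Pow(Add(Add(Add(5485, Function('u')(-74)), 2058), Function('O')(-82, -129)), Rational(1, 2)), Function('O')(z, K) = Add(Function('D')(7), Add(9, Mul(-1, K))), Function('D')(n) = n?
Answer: Add(-24018, Mul(-2, Pow(1941, Rational(1, 2)))) ≈ -24106.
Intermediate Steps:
Function('u')(X) = 76 (Function('u')(X) = Add(-2, 78) = 76)
Function('O')(z, K) = Add(16, Mul(-1, K)) (Function('O')(z, K) = Add(7, Add(9, Mul(-1, K))) = Add(16, Mul(-1, K)))
r = Mul(2, Pow(1941, Rational(1, 2))) (r = Pow(Add(Add(Add(5485, 76), 2058), Add(16, Mul(-1, -129))), Rational(1, 2)) = Pow(Add(Add(5561, 2058), Add(16, 129)), Rational(1, 2)) = Pow(Add(7619, 145), Rational(1, 2)) = Pow(7764, Rational(1, 2)) = Mul(2, Pow(1941, Rational(1, 2))) ≈ 88.114)
Add(-24018, Mul(-1, r)) = Add(-24018, Mul(-1, Mul(2, Pow(1941, Rational(1, 2))))) = Add(-24018, Mul(-2, Pow(1941, Rational(1, 2))))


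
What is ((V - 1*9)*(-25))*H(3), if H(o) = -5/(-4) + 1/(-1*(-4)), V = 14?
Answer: -375/2 ≈ -187.50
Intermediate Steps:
H(o) = 3/2 (H(o) = -5*(-1/4) + 1/4 = 5/4 + 1*(1/4) = 5/4 + 1/4 = 3/2)
((V - 1*9)*(-25))*H(3) = ((14 - 1*9)*(-25))*(3/2) = ((14 - 9)*(-25))*(3/2) = (5*(-25))*(3/2) = -125*3/2 = -375/2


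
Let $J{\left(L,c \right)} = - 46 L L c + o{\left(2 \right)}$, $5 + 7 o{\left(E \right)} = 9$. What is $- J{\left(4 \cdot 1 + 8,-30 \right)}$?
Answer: $- \frac{1391044}{7} \approx -1.9872 \cdot 10^{5}$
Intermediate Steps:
$o{\left(E \right)} = \frac{4}{7}$ ($o{\left(E \right)} = - \frac{5}{7} + \frac{1}{7} \cdot 9 = - \frac{5}{7} + \frac{9}{7} = \frac{4}{7}$)
$J{\left(L,c \right)} = \frac{4}{7} - 46 c L^{2}$ ($J{\left(L,c \right)} = - 46 L L c + \frac{4}{7} = - 46 L^{2} c + \frac{4}{7} = - 46 c L^{2} + \frac{4}{7} = \frac{4}{7} - 46 c L^{2}$)
$- J{\left(4 \cdot 1 + 8,-30 \right)} = - (\frac{4}{7} - - 1380 \left(4 \cdot 1 + 8\right)^{2}) = - (\frac{4}{7} - - 1380 \left(4 + 8\right)^{2}) = - (\frac{4}{7} - - 1380 \cdot 12^{2}) = - (\frac{4}{7} - \left(-1380\right) 144) = - (\frac{4}{7} + 198720) = \left(-1\right) \frac{1391044}{7} = - \frac{1391044}{7}$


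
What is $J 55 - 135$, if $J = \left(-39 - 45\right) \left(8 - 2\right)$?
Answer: $-27855$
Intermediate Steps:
$J = -504$ ($J = \left(-84\right) 6 = -504$)
$J 55 - 135 = \left(-504\right) 55 - 135 = -27720 - 135 = -27855$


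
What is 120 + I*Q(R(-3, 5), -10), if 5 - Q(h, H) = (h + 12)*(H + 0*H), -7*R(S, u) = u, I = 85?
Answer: 70965/7 ≈ 10138.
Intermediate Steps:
R(S, u) = -u/7
Q(h, H) = 5 - H*(12 + h) (Q(h, H) = 5 - (h + 12)*(H + 0*H) = 5 - (12 + h)*(H + 0) = 5 - (12 + h)*H = 5 - H*(12 + h))
120 + I*Q(R(-3, 5), -10) = 120 + 85*(5 - 12*(-10) - 1*(-10)*(-⅐*5)) = 120 + 85*(5 + 120 - 1*(-10)*(-5/7)) = 120 + 85*(5 + 120 - 50/7) = 120 + 85*(825/7) = 120 + 70125/7 = 70965/7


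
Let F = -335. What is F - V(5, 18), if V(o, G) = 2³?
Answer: -343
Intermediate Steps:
V(o, G) = 8
F - V(5, 18) = -335 - 1*8 = -335 - 8 = -343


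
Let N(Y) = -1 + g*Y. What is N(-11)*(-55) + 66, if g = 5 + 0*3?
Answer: 3146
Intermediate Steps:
g = 5 (g = 5 + 0 = 5)
N(Y) = -1 + 5*Y
N(-11)*(-55) + 66 = (-1 + 5*(-11))*(-55) + 66 = (-1 - 55)*(-55) + 66 = -56*(-55) + 66 = 3080 + 66 = 3146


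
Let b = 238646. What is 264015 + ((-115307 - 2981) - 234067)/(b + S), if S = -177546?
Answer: 3226192829/12220 ≈ 2.6401e+5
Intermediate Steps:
264015 + ((-115307 - 2981) - 234067)/(b + S) = 264015 + ((-115307 - 2981) - 234067)/(238646 - 177546) = 264015 + (-118288 - 234067)/61100 = 264015 - 352355*1/61100 = 264015 - 70471/12220 = 3226192829/12220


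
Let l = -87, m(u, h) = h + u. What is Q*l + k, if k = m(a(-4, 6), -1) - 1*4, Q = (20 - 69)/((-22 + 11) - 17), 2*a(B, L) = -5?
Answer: -639/4 ≈ -159.75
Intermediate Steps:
a(B, L) = -5/2 (a(B, L) = (½)*(-5) = -5/2)
Q = 7/4 (Q = -49/(-11 - 17) = -49/(-28) = -49*(-1/28) = 7/4 ≈ 1.7500)
k = -15/2 (k = (-1 - 5/2) - 1*4 = -7/2 - 4 = -15/2 ≈ -7.5000)
Q*l + k = (7/4)*(-87) - 15/2 = -609/4 - 15/2 = -639/4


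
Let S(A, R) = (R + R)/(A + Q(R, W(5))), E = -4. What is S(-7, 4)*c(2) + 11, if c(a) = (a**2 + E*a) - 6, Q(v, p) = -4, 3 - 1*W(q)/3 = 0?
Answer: 201/11 ≈ 18.273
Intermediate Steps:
W(q) = 9 (W(q) = 9 - 3*0 = 9 + 0 = 9)
S(A, R) = 2*R/(-4 + A) (S(A, R) = (R + R)/(A - 4) = (2*R)/(-4 + A) = 2*R/(-4 + A))
c(a) = -6 + a**2 - 4*a (c(a) = (a**2 - 4*a) - 6 = -6 + a**2 - 4*a)
S(-7, 4)*c(2) + 11 = (2*4/(-4 - 7))*(-6 + 2**2 - 4*2) + 11 = (2*4/(-11))*(-6 + 4 - 8) + 11 = (2*4*(-1/11))*(-10) + 11 = -8/11*(-10) + 11 = 80/11 + 11 = 201/11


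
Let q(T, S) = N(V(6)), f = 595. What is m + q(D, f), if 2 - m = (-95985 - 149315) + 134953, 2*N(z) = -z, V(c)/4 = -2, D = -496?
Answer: 110353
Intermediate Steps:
V(c) = -8 (V(c) = 4*(-2) = -8)
N(z) = -z/2 (N(z) = (-z)/2 = -z/2)
q(T, S) = 4 (q(T, S) = -½*(-8) = 4)
m = 110349 (m = 2 - ((-95985 - 149315) + 134953) = 2 - (-245300 + 134953) = 2 - 1*(-110347) = 2 + 110347 = 110349)
m + q(D, f) = 110349 + 4 = 110353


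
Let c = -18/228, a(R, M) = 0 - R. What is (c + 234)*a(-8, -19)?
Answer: 35556/19 ≈ 1871.4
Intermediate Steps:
a(R, M) = -R
c = -3/38 (c = -18*1/228 = -3/38 ≈ -0.078947)
(c + 234)*a(-8, -19) = (-3/38 + 234)*(-1*(-8)) = (8889/38)*8 = 35556/19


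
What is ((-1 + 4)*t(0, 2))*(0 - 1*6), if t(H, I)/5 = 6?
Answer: -540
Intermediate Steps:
t(H, I) = 30 (t(H, I) = 5*6 = 30)
((-1 + 4)*t(0, 2))*(0 - 1*6) = ((-1 + 4)*30)*(0 - 1*6) = (3*30)*(0 - 6) = 90*(-6) = -540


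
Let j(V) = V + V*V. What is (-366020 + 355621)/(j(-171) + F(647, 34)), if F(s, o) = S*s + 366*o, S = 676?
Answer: -10399/478886 ≈ -0.021715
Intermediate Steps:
F(s, o) = 366*o + 676*s (F(s, o) = 676*s + 366*o = 366*o + 676*s)
j(V) = V + V**2
(-366020 + 355621)/(j(-171) + F(647, 34)) = (-366020 + 355621)/(-171*(1 - 171) + (366*34 + 676*647)) = -10399/(-171*(-170) + (12444 + 437372)) = -10399/(29070 + 449816) = -10399/478886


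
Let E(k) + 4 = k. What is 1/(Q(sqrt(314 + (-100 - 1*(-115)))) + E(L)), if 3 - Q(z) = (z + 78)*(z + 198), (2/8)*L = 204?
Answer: -831/11037770 + 23*sqrt(329)/16556655 ≈ -5.0090e-5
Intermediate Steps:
L = 816 (L = 4*204 = 816)
Q(z) = 3 - (78 + z)*(198 + z) (Q(z) = 3 - (z + 78)*(z + 198) = 3 - (78 + z)*(198 + z))
E(k) = -4 + k
1/(Q(sqrt(314 + (-100 - 1*(-115)))) + E(L)) = 1/((-15441 - (sqrt(314 + (-100 - 1*(-115))))**2 - 276*sqrt(314 + (-100 - 1*(-115)))) + (-4 + 816)) = 1/((-15441 - (sqrt(314 + (-100 + 115)))**2 - 276*sqrt(314 + (-100 + 115))) + 812) = 1/((-15441 - (sqrt(314 + 15))**2 - 276*sqrt(314 + 15)) + 812) = 1/((-15441 - (sqrt(329))**2 - 276*sqrt(329)) + 812) = 1/((-15441 - 1*329 - 276*sqrt(329)) + 812) = 1/((-15441 - 329 - 276*sqrt(329)) + 812) = 1/((-15770 - 276*sqrt(329)) + 812) = 1/(-14958 - 276*sqrt(329))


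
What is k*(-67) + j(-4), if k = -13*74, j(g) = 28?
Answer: 64482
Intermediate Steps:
k = -962
k*(-67) + j(-4) = -962*(-67) + 28 = 64454 + 28 = 64482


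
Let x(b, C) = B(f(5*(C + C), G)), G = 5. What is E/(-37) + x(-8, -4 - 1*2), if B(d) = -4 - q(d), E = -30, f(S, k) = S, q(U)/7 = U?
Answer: 15422/37 ≈ 416.81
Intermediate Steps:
q(U) = 7*U
B(d) = -4 - 7*d
x(b, C) = -4 - 70*C (x(b, C) = -4 - 35*(C + C) = -4 - 35*2*C = -4 - 70*C)
E/(-37) + x(-8, -4 - 1*2) = -30/(-37) + (-4 - 70*(-4 - 1*2)) = -1/37*(-30) + (-4 - 70*(-4 - 2)) = 30/37 + (-4 - 70*(-6)) = 30/37 + (-4 + 420) = 30/37 + 416 = 15422/37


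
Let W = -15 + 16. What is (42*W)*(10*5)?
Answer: 2100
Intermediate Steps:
W = 1
(42*W)*(10*5) = (42*1)*(10*5) = 42*50 = 2100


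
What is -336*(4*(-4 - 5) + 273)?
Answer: -79632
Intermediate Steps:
-336*(4*(-4 - 5) + 273) = -336*(4*(-9) + 273) = -336*(-36 + 273) = -336*237 = -79632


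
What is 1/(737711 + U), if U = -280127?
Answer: 1/457584 ≈ 2.1854e-6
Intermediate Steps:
1/(737711 + U) = 1/(737711 - 280127) = 1/457584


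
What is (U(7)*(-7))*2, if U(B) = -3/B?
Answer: 6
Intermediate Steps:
(U(7)*(-7))*2 = (-3/7*(-7))*2 = (-3*1/7*(-7))*2 = -3/7*(-7)*2 = 3*2 = 6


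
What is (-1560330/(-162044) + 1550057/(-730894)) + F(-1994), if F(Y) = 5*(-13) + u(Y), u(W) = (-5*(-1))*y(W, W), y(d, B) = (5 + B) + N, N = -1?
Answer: -148157146221441/14804623417 ≈ -10007.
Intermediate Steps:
y(d, B) = 4 + B (y(d, B) = (5 + B) - 1 = 4 + B)
u(W) = 20 + 5*W (u(W) = (-5*(-1))*(4 + W) = 5*(4 + W) = 20 + 5*W)
F(Y) = -45 + 5*Y (F(Y) = 5*(-13) + (20 + 5*Y) = -65 + (20 + 5*Y) = -45 + 5*Y)
(-1560330/(-162044) + 1550057/(-730894)) + F(-1994) = (-1560330/(-162044) + 1550057/(-730894)) + (-45 + 5*(-1994)) = (-1560330*(-1/162044) + 1550057*(-1/730894)) + (-45 - 9970) = (780165/81022 - 1550057/730894) - 10015 = 111157299814/14804623417 - 10015 = -148157146221441/14804623417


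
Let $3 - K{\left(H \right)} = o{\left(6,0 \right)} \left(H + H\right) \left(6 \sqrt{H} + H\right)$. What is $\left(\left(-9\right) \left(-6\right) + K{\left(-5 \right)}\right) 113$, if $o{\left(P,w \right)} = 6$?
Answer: $-27459 + 40680 i \sqrt{5} \approx -27459.0 + 90963.0 i$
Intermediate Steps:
$K{\left(H \right)} = 3 - 12 H \left(H + 6 \sqrt{H}\right)$ ($K{\left(H \right)} = 3 - 6 \left(H + H\right) \left(6 \sqrt{H} + H\right) = 3 - 6 \cdot 2 H \left(H + 6 \sqrt{H}\right) = 3 - 12 H \left(H + 6 \sqrt{H}\right)$)
$\left(\left(-9\right) \left(-6\right) + K{\left(-5 \right)}\right) 113 = \left(\left(-9\right) \left(-6\right) - \left(-3 + 300 - 360 i \sqrt{5}\right)\right) 113 = \left(54 - \left(297 + 72 \left(-5\right) i \sqrt{5}\right)\right) 113 = \left(54 + \left(3 + 360 i \sqrt{5} - 300\right)\right) 113 = \left(54 - \left(297 - 360 i \sqrt{5}\right)\right) 113 = \left(-243 + 360 i \sqrt{5}\right) 113 = -27459 + 40680 i \sqrt{5}$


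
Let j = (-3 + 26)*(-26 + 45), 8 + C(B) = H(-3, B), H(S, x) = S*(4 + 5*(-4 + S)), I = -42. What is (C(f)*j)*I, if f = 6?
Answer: -1560090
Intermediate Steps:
H(S, x) = S*(-16 + 5*S) (H(S, x) = S*(4 + (-20 + 5*S)) = S*(-16 + 5*S))
C(B) = 85 (C(B) = -8 - 3*(-16 + 5*(-3)) = -8 - 3*(-16 - 15) = -8 - 3*(-31) = -8 + 93 = 85)
j = 437 (j = 23*19 = 437)
(C(f)*j)*I = (85*437)*(-42) = 37145*(-42) = -1560090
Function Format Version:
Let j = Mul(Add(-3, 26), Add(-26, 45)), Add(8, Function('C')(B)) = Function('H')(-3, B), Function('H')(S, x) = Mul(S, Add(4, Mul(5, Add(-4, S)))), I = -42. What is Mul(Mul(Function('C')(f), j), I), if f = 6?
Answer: -1560090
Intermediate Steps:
Function('H')(S, x) = Mul(S, Add(-16, Mul(5, S))) (Function('H')(S, x) = Mul(S, Add(4, Add(-20, Mul(5, S)))) = Mul(S, Add(-16, Mul(5, S))))
Function('C')(B) = 85 (Function('C')(B) = Add(-8, Mul(-3, Add(-16, Mul(5, -3)))) = Add(-8, Mul(-3, Add(-16, -15))) = Add(-8, Mul(-3, -31)) = Add(-8, 93) = 85)
j = 437 (j = Mul(23, 19) = 437)
Mul(Mul(Function('C')(f), j), I) = Mul(Mul(85, 437), -42) = Mul(37145, -42) = -1560090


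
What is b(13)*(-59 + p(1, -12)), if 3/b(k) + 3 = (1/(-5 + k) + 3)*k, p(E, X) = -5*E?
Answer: -1536/301 ≈ -5.1030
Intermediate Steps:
b(k) = 3/(-3 + k*(3 + 1/(-5 + k))) (b(k) = 3/(-3 + (1/(-5 + k) + 3)*k) = 3/(-3 + (3 + 1/(-5 + k))*k) = 3/(-3 + k*(3 + 1/(-5 + k))))
b(13)*(-59 + p(1, -12)) = (3*(-5 + 13)/(15 - 17*13 + 3*13**2))*(-59 - 5*1) = (3*8/(15 - 221 + 3*169))*(-59 - 5) = (3*8/(15 - 221 + 507))*(-64) = (3*8/301)*(-64) = (3*(1/301)*8)*(-64) = (24/301)*(-64) = -1536/301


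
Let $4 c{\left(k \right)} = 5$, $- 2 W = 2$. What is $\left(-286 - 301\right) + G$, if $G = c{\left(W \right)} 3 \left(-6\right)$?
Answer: $- \frac{1219}{2} \approx -609.5$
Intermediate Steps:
$W = -1$ ($W = \left(- \frac{1}{2}\right) 2 = -1$)
$c{\left(k \right)} = \frac{5}{4}$ ($c{\left(k \right)} = \frac{1}{4} \cdot 5 = \frac{5}{4}$)
$G = - \frac{45}{2}$ ($G = \frac{5}{4} \cdot 3 \left(-6\right) = \frac{15}{4} \left(-6\right) = - \frac{45}{2} \approx -22.5$)
$\left(-286 - 301\right) + G = \left(-286 - 301\right) - \frac{45}{2} = -587 - \frac{45}{2} = - \frac{1219}{2}$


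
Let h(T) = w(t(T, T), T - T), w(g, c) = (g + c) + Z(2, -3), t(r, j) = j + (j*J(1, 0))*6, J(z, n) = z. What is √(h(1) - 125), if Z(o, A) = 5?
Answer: I*√113 ≈ 10.63*I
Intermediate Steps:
t(r, j) = 7*j (t(r, j) = j + (j*1)*6 = j + j*6 = j + 6*j = 7*j)
w(g, c) = 5 + c + g (w(g, c) = (g + c) + 5 = (c + g) + 5 = 5 + c + g)
h(T) = 5 + 7*T (h(T) = 5 + (T - T) + 7*T = 5 + 0 + 7*T = 5 + 7*T)
√(h(1) - 125) = √((5 + 7*1) - 125) = √((5 + 7) - 125) = √(12 - 125) = √(-113) = I*√113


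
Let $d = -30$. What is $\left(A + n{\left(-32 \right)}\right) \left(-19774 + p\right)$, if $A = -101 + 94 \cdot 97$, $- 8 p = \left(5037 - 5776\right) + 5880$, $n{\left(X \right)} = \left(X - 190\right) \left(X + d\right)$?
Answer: $- \frac{3720889073}{8} \approx -4.6511 \cdot 10^{8}$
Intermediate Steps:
$n{\left(X \right)} = \left(-190 + X\right) \left(-30 + X\right)$ ($n{\left(X \right)} = \left(X - 190\right) \left(X - 30\right) = \left(-190 + X\right) \left(-30 + X\right)$)
$p = - \frac{5141}{8}$ ($p = - \frac{\left(5037 - 5776\right) + 5880}{8} = - \frac{-739 + 5880}{8} = \left(- \frac{1}{8}\right) 5141 = - \frac{5141}{8} \approx -642.63$)
$A = 9017$ ($A = -101 + 9118 = 9017$)
$\left(A + n{\left(-32 \right)}\right) \left(-19774 + p\right) = \left(9017 + \left(5700 + \left(-32\right)^{2} - -7040\right)\right) \left(-19774 - \frac{5141}{8}\right) = \left(9017 + \left(5700 + 1024 + 7040\right)\right) \left(- \frac{163333}{8}\right) = \left(9017 + 13764\right) \left(- \frac{163333}{8}\right) = 22781 \left(- \frac{163333}{8}\right) = - \frac{3720889073}{8}$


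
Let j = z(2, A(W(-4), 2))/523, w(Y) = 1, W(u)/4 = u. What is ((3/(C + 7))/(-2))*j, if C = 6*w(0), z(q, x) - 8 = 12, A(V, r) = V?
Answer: -30/6799 ≈ -0.0044124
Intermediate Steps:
W(u) = 4*u
z(q, x) = 20 (z(q, x) = 8 + 12 = 20)
C = 6 (C = 6*1 = 6)
j = 20/523 ≈ 0.038241
((3/(C + 7))/(-2))*j = ((3/(6 + 7))/(-2))*(20/523) = ((3/13)*(-½))*(20/523) = -3/26*20/523 = -30/6799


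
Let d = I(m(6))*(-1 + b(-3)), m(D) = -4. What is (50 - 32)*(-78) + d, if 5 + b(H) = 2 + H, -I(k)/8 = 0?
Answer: -1404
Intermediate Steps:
I(k) = 0 (I(k) = -8*0 = 0)
b(H) = -3 + H (b(H) = -5 + (2 + H) = -3 + H)
d = 0 (d = 0*(-1 + (-3 - 3)) = 0*(-1 - 6) = 0*(-7) = 0)
(50 - 32)*(-78) + d = (50 - 32)*(-78) + 0 = 18*(-78) + 0 = -1404 + 0 = -1404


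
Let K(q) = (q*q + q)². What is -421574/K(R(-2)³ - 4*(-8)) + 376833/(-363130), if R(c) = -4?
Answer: -130978488983/89335790080 ≈ -1.4661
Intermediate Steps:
K(q) = (q + q²)² (K(q) = (q² + q)² = (q + q²)²)
-421574/K(R(-2)³ - 4*(-8)) + 376833/(-363130) = -421574*1/((1 + ((-4)³ - 4*(-8)))²*((-4)³ - 4*(-8))²) + 376833/(-363130) = -421574*1/((1 + (-64 + 32))²*(-64 + 32)²) + 376833*(-1/363130) = -421574*1/(1024*(1 - 32)²) - 376833/363130 = -421574/(1024*(-31)²) - 376833/363130 = -421574/(1024*961) - 376833/363130 = -421574/984064 - 376833/363130 = -421574*1/984064 - 376833/363130 = -210787/492032 - 376833/363130 = -130978488983/89335790080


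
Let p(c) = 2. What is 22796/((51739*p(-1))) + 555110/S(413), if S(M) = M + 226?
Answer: 28728119612/33061221 ≈ 868.94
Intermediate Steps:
S(M) = 226 + M
22796/((51739*p(-1))) + 555110/S(413) = 22796/((51739*2)) + 555110/(226 + 413) = 22796/103478 + 555110/639 = 22796*(1/103478) + 555110*(1/639) = 11398/51739 + 555110/639 = 28728119612/33061221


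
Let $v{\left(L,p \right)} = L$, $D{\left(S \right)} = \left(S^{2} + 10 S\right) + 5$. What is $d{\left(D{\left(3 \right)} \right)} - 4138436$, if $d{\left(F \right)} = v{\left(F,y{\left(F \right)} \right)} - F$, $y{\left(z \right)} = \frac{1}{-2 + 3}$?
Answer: $-4138436$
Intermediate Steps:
$y{\left(z \right)} = 1$ ($y{\left(z \right)} = 1^{-1} = 1$)
$D{\left(S \right)} = 5 + S^{2} + 10 S$
$d{\left(F \right)} = 0$ ($d{\left(F \right)} = F - F = 0$)
$d{\left(D{\left(3 \right)} \right)} - 4138436 = 0 - 4138436 = -4138436$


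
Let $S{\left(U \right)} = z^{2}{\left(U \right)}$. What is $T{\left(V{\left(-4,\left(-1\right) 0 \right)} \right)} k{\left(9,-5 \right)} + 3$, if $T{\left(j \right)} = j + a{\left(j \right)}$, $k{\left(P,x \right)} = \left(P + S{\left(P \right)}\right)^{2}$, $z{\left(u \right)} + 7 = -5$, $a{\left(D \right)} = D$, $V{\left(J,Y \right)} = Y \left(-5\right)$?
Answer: $3$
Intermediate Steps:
$V{\left(J,Y \right)} = - 5 Y$
$z{\left(u \right)} = -12$ ($z{\left(u \right)} = -7 - 5 = -12$)
$S{\left(U \right)} = 144$ ($S{\left(U \right)} = \left(-12\right)^{2} = 144$)
$k{\left(P,x \right)} = \left(144 + P\right)^{2}$ ($k{\left(P,x \right)} = \left(P + 144\right)^{2} = \left(144 + P\right)^{2}$)
$T{\left(j \right)} = 2 j$ ($T{\left(j \right)} = j + j = 2 j$)
$T{\left(V{\left(-4,\left(-1\right) 0 \right)} \right)} k{\left(9,-5 \right)} + 3 = 2 \left(- 5 \left(\left(-1\right) 0\right)\right) \left(144 + 9\right)^{2} + 3 = 2 \left(\left(-5\right) 0\right) 153^{2} + 3 = 2 \cdot 0 \cdot 23409 + 3 = 0 \cdot 23409 + 3 = 0 + 3 = 3$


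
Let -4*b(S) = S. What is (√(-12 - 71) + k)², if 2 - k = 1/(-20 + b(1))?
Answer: -517007/6561 + 332*I*√83/81 ≈ -78.8 + 37.342*I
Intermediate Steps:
b(S) = -S/4
k = 166/81 (k = 2 - 1/(-20 - ¼*1) = 2 - 1/(-20 - ¼) = 2 - 1/(-81/4) = 2 - 1*(-4/81) = 2 + 4/81 = 166/81 ≈ 2.0494)
(√(-12 - 71) + k)² = (√(-12 - 71) + 166/81)² = (√(-83) + 166/81)² = (I*√83 + 166/81)² = (166/81 + I*√83)²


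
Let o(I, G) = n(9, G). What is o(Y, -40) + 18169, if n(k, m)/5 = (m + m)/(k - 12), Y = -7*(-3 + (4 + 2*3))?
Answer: 54907/3 ≈ 18302.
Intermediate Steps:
Y = -49 (Y = -7*(-3 + (4 + 6)) = -7*(-3 + 10) = -7*7 = -49)
n(k, m) = 10*m/(-12 + k) (n(k, m) = 5*((m + m)/(k - 12)) = 5*((2*m)/(-12 + k)) = 5*(2*m/(-12 + k)) = 10*m/(-12 + k))
o(I, G) = -10*G/3 (o(I, G) = 10*G/(-12 + 9) = 10*G/(-3) = 10*G*(-⅓) = -10*G/3)
o(Y, -40) + 18169 = -10/3*(-40) + 18169 = 400/3 + 18169 = 54907/3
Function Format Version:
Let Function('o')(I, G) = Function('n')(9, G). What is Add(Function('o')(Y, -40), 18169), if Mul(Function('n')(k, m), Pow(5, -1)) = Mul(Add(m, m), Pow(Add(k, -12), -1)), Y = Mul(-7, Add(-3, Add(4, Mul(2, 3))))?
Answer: Rational(54907, 3) ≈ 18302.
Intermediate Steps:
Y = -49 (Y = Mul(-7, Add(-3, Add(4, 6))) = Mul(-7, Add(-3, 10)) = Mul(-7, 7) = -49)
Function('n')(k, m) = Mul(10, m, Pow(Add(-12, k), -1)) (Function('n')(k, m) = Mul(5, Mul(Add(m, m), Pow(Add(k, -12), -1))) = Mul(5, Mul(Mul(2, m), Pow(Add(-12, k), -1))) = Mul(5, Mul(2, m, Pow(Add(-12, k), -1))) = Mul(10, m, Pow(Add(-12, k), -1)))
Function('o')(I, G) = Mul(Rational(-10, 3), G) (Function('o')(I, G) = Mul(10, G, Pow(Add(-12, 9), -1)) = Mul(10, G, Pow(-3, -1)) = Mul(10, G, Rational(-1, 3)) = Mul(Rational(-10, 3), G))
Add(Function('o')(Y, -40), 18169) = Add(Mul(Rational(-10, 3), -40), 18169) = Add(Rational(400, 3), 18169) = Rational(54907, 3)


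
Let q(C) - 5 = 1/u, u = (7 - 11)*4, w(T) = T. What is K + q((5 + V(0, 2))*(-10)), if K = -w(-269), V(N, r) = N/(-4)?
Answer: 4383/16 ≈ 273.94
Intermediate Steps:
V(N, r) = -N/4 (V(N, r) = N*(-¼) = -N/4)
u = -16 (u = -4*4 = -16)
q(C) = 79/16 (q(C) = 5 + 1/(-16) = 5 - 1/16 = 79/16)
K = 269 (K = -1*(-269) = 269)
K + q((5 + V(0, 2))*(-10)) = 269 + 79/16 = 4383/16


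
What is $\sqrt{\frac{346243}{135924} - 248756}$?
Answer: $\frac{i \sqrt{1148950766512281}}{67962} \approx 498.75 i$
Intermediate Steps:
$\sqrt{\frac{346243}{135924} - 248756} = \sqrt{- \frac{33811564301}{135924}} = \frac{i \sqrt{1148950766512281}}{67962}$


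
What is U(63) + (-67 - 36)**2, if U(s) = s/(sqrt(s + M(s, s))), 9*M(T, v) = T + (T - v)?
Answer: 10609 + 9*sqrt(70)/10 ≈ 10617.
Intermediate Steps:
M(T, v) = -v/9 + 2*T/9 (M(T, v) = (T + (T - v))/9 = (-v + 2*T)/9 = -v/9 + 2*T/9)
U(s) = 3*sqrt(10)*sqrt(s)/10 (U(s) = s/(sqrt(s + (-s/9 + 2*s/9))) = s/(sqrt(s + s/9)) = s/(sqrt(10*s/9)) = s/((sqrt(10)*sqrt(s)/3)) = s*(3*sqrt(10)/(10*sqrt(s))) = 3*sqrt(10)*sqrt(s)/10)
U(63) + (-67 - 36)**2 = 3*sqrt(10)*sqrt(63)/10 + (-67 - 36)**2 = 3*sqrt(10)*(3*sqrt(7))/10 + (-103)**2 = 9*sqrt(70)/10 + 10609 = 10609 + 9*sqrt(70)/10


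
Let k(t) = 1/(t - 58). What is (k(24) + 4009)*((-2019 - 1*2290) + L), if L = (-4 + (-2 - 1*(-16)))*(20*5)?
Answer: -451033245/34 ≈ -1.3266e+7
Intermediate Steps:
k(t) = 1/(-58 + t)
L = 1000 (L = (-4 + (-2 + 16))*100 = (-4 + 14)*100 = 10*100 = 1000)
(k(24) + 4009)*((-2019 - 1*2290) + L) = (1/(-58 + 24) + 4009)*((-2019 - 1*2290) + 1000) = (1/(-34) + 4009)*((-2019 - 2290) + 1000) = (-1/34 + 4009)*(-4309 + 1000) = (136305/34)*(-3309) = -451033245/34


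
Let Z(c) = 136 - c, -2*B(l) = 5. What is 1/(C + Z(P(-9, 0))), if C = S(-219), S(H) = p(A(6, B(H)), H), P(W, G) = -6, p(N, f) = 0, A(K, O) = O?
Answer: 1/142 ≈ 0.0070423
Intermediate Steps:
B(l) = -5/2 (B(l) = -½*5 = -5/2)
S(H) = 0
C = 0
1/(C + Z(P(-9, 0))) = 1/(0 + (136 - 1*(-6))) = 1/(0 + (136 + 6)) = 1/(0 + 142) = 1/142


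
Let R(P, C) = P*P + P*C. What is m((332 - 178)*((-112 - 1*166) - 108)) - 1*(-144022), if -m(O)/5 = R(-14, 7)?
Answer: 143532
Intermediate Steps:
R(P, C) = P² + C*P
m(O) = -490 (m(O) = -(-70)*(7 - 14) = -(-70)*(-7) = -5*98 = -490)
m((332 - 178)*((-112 - 1*166) - 108)) - 1*(-144022) = -490 - 1*(-144022) = -490 + 144022 = 143532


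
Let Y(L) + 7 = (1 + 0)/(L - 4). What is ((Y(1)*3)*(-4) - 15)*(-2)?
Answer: -146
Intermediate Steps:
Y(L) = -7 + 1/(-4 + L) (Y(L) = -7 + (1 + 0)/(L - 4) = -7 + 1/(-4 + L))
((Y(1)*3)*(-4) - 15)*(-2) = ((((29 - 7*1)/(-4 + 1))*3)*(-4) - 15)*(-2) = ((((29 - 7)/(-3))*3)*(-4) - 15)*(-2) = ((-1/3*22*3)*(-4) - 15)*(-2) = (-22/3*3*(-4) - 15)*(-2) = (-22*(-4) - 15)*(-2) = (88 - 15)*(-2) = 73*(-2) = -146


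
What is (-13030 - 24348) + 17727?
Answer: -19651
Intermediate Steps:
(-13030 - 24348) + 17727 = -37378 + 17727 = -19651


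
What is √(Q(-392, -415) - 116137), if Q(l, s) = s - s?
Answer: I*√116137 ≈ 340.79*I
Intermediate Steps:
Q(l, s) = 0
√(Q(-392, -415) - 116137) = √(0 - 116137) = √(-116137) = I*√116137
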